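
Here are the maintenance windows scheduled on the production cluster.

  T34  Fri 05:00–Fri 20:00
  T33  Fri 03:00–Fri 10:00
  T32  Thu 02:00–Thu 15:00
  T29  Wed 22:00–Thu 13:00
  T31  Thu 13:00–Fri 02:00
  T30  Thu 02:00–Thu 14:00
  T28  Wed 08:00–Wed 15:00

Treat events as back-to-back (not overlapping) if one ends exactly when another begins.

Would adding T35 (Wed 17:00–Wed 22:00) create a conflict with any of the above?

T28: ends Wed 15:00 at or before T35 starts Wed 17:00 → clear.
T29: starts Wed 22:00 at or after T35 ends Wed 22:00 → clear.
T30: starts Thu 02:00 at or after T35 ends Wed 22:00 → clear.
T32: starts Thu 02:00 at or after T35 ends Wed 22:00 → clear.
T31: starts Thu 13:00 at or after T35 ends Wed 22:00 → clear.
T33: starts Fri 03:00 at or after T35 ends Wed 22:00 → clear.
T34: starts Fri 05:00 at or after T35 ends Wed 22:00 → clear.

No — it doesn't clash with anything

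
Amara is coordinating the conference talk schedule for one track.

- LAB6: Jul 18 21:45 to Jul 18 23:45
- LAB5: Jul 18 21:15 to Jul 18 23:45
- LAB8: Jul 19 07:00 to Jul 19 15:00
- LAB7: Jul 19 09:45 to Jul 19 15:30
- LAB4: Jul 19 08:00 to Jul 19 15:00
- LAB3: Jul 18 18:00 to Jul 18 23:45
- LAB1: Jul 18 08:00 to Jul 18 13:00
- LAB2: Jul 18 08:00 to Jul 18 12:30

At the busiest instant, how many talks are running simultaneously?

Sort all start/end points and keep a running count:
Jul 18 08:00 start LAB1 → 1
Jul 18 08:00 start LAB2 → 2
Jul 18 12:30 end LAB2 → 1
Jul 18 13:00 end LAB1 → 0
Jul 18 18:00 start LAB3 → 1
Jul 18 21:15 start LAB5 → 2
Jul 18 21:45 start LAB6 → 3
Jul 18 23:45 end LAB3 → 2
Jul 18 23:45 end LAB5 → 1
Jul 18 23:45 end LAB6 → 0
Jul 19 07:00 start LAB8 → 1
Jul 19 08:00 start LAB4 → 2
Jul 19 09:45 start LAB7 → 3
Jul 19 15:00 end LAB4 → 2
Jul 19 15:00 end LAB8 → 1
Jul 19 15:30 end LAB7 → 0
Peak is 3, at Jul 18 21:45 (LAB3, LAB5, LAB6).

3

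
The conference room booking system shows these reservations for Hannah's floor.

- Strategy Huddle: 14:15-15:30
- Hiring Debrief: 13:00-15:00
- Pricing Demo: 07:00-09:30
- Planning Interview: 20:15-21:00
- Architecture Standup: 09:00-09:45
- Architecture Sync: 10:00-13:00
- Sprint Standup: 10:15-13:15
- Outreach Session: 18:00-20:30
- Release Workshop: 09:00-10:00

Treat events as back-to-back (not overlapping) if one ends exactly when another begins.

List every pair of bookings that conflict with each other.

Two intervals overlap when each starts before the other ends.
Sorted by start: Pricing Demo, Architecture Standup, Release Workshop, Architecture Sync, Sprint Standup, Hiring Debrief, Strategy Huddle, Outreach Session, Planning Interview.
Architecture Standup starts before Pricing Demo ends → Pricing Demo and Architecture Standup overlap.
Release Workshop starts before Pricing Demo ends → Pricing Demo and Release Workshop overlap.
Architecture Sync starts after Pricing Demo ends, so nothing later overlaps Pricing Demo either.
Release Workshop starts before Architecture Standup ends → Architecture Standup and Release Workshop overlap.
Architecture Sync starts after Architecture Standup ends, so nothing later overlaps Architecture Standup either.
Architecture Sync starts exactly when Release Workshop ends (back-to-back, no overlap), so nothing later overlaps Release Workshop either.
Sprint Standup starts before Architecture Sync ends → Architecture Sync and Sprint Standup overlap.
Hiring Debrief starts exactly when Architecture Sync ends (back-to-back, no overlap), so nothing later overlaps Architecture Sync either.
Hiring Debrief starts before Sprint Standup ends → Sprint Standup and Hiring Debrief overlap.
Strategy Huddle starts after Sprint Standup ends, so nothing later overlaps Sprint Standup either.
Strategy Huddle starts before Hiring Debrief ends → Hiring Debrief and Strategy Huddle overlap.
Outreach Session starts after Hiring Debrief ends, so nothing later overlaps Hiring Debrief either.
Outreach Session starts after Strategy Huddle ends, so nothing later overlaps Strategy Huddle either.
Planning Interview starts before Outreach Session ends → Outreach Session and Planning Interview overlap.

Architecture Standup & Pricing Demo, Architecture Standup & Release Workshop, Architecture Sync & Sprint Standup, Hiring Debrief & Sprint Standup, Hiring Debrief & Strategy Huddle, Outreach Session & Planning Interview, Pricing Demo & Release Workshop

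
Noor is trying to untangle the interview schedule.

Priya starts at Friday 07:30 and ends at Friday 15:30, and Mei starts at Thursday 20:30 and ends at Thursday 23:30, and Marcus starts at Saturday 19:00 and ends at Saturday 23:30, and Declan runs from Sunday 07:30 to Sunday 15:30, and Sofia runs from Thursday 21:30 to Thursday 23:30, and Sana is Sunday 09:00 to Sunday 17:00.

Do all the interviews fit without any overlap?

No

Sorted by start: Mei, Sofia, Priya, Marcus, Declan, Sana.
Sofia starts before Mei ends → Mei and Sofia overlap.
That's a conflict, so the schedule is not conflict-free.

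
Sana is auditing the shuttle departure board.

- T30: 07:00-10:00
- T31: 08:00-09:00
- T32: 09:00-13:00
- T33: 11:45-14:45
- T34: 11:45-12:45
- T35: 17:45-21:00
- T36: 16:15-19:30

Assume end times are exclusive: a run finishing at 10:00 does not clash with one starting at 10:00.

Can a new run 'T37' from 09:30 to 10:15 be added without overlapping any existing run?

No — it overlaps T30, T32

T30: starts 07:00 before T37 ends 10:15, and ends 10:00 after T37 starts 09:30 → overlap.
T31: ends 09:00 at or before T37 starts 09:30 → clear.
T32: starts 09:00 before T37 ends 10:15, and ends 13:00 after T37 starts 09:30 → overlap.
T33: starts 11:45 at or after T37 ends 10:15 → clear.
T34: starts 11:45 at or after T37 ends 10:15 → clear.
T36: starts 16:15 at or after T37 ends 10:15 → clear.
T35: starts 17:45 at or after T37 ends 10:15 → clear.
T37 overlaps T30, T32.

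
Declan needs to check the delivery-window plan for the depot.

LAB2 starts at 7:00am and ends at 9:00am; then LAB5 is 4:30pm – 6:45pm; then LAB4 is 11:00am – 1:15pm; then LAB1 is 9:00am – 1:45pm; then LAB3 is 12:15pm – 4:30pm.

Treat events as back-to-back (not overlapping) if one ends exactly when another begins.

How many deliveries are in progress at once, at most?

3

Sweep the timeline, counting +1 at each start and −1 at each end (ends before starts at a tie):
7:00am start LAB2 → 1
9:00am end LAB2 → 0
9:00am start LAB1 → 1
11:00am start LAB4 → 2
12:15pm start LAB3 → 3
1:15pm end LAB4 → 2
1:45pm end LAB1 → 1
4:30pm end LAB3 → 0
4:30pm start LAB5 → 1
6:45pm end LAB5 → 0
Peak is 3, at 12:15pm (LAB1, LAB3, LAB4).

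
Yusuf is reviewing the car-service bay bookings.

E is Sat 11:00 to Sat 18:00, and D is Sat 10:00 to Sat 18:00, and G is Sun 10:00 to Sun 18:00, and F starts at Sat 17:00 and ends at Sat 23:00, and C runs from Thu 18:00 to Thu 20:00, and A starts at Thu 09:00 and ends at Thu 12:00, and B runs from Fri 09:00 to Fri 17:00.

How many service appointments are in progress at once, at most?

Sweep the timeline, counting +1 at each start and −1 at each end (ends before starts at a tie):
Thu 09:00 start A → 1
Thu 12:00 end A → 0
Thu 18:00 start C → 1
Thu 20:00 end C → 0
Fri 09:00 start B → 1
Fri 17:00 end B → 0
Sat 10:00 start D → 1
Sat 11:00 start E → 2
Sat 17:00 start F → 3
Sat 18:00 end D → 2
Sat 18:00 end E → 1
Sat 23:00 end F → 0
Sun 10:00 start G → 1
Sun 18:00 end G → 0
Peak is 3, at Sat 17:00 (D, E, F).

3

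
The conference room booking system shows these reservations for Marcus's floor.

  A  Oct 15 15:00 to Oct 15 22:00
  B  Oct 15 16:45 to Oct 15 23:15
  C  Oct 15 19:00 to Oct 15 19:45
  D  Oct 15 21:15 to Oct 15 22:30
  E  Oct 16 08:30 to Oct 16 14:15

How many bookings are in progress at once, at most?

Walk through starts and ends in time order (an end at T is processed before a start at T):
Oct 15 15:00 start A → 1
Oct 15 16:45 start B → 2
Oct 15 19:00 start C → 3
Oct 15 19:45 end C → 2
Oct 15 21:15 start D → 3
Oct 15 22:00 end A → 2
Oct 15 22:30 end D → 1
Oct 15 23:15 end B → 0
Oct 16 08:30 start E → 1
Oct 16 14:15 end E → 0
Peak is 3, at Oct 15 19:00 (A, B, C).

3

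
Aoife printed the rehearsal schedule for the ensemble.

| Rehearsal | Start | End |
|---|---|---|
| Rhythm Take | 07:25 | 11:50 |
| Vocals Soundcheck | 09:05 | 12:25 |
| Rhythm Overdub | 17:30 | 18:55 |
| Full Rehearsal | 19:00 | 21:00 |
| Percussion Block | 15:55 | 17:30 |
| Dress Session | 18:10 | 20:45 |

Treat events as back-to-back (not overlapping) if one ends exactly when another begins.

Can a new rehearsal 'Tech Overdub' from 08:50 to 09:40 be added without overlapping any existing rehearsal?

No — it overlaps Rhythm Take, Vocals Soundcheck

Rhythm Take: starts 07:25 before Tech Overdub ends 09:40, and ends 11:50 after Tech Overdub starts 08:50 → overlap.
Vocals Soundcheck: starts 09:05 before Tech Overdub ends 09:40, and ends 12:25 after Tech Overdub starts 08:50 → overlap.
Percussion Block: starts 15:55 at or after Tech Overdub ends 09:40 → clear.
Rhythm Overdub: starts 17:30 at or after Tech Overdub ends 09:40 → clear.
Dress Session: starts 18:10 at or after Tech Overdub ends 09:40 → clear.
Full Rehearsal: starts 19:00 at or after Tech Overdub ends 09:40 → clear.
Tech Overdub overlaps Rhythm Take, Vocals Soundcheck.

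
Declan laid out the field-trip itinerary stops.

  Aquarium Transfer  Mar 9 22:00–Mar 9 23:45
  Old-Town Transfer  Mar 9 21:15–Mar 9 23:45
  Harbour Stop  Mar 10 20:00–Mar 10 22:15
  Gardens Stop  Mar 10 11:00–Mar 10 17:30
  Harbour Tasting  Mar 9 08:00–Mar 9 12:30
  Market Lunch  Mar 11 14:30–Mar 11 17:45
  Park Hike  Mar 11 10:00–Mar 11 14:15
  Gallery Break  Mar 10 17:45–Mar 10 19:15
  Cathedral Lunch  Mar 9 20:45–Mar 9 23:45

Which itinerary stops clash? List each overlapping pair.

Sorted by start: Harbour Tasting, Cathedral Lunch, Old-Town Transfer, Aquarium Transfer, Gardens Stop, Gallery Break, Harbour Stop, Park Hike, Market Lunch.
Cathedral Lunch starts after Harbour Tasting ends; Harbour Tasting is clear from here.
Old-Town Transfer starts before Cathedral Lunch ends → Cathedral Lunch and Old-Town Transfer overlap.
Aquarium Transfer starts before Cathedral Lunch ends → Cathedral Lunch and Aquarium Transfer overlap.
Gardens Stop starts after Cathedral Lunch ends; Cathedral Lunch is clear from here.
Aquarium Transfer starts before Old-Town Transfer ends → Old-Town Transfer and Aquarium Transfer overlap.
Gardens Stop starts after Old-Town Transfer ends; Old-Town Transfer is clear from here.
Gardens Stop starts after Aquarium Transfer ends; Aquarium Transfer is clear from here.
Gallery Break starts after Gardens Stop ends; Gardens Stop is clear from here.
Harbour Stop starts after Gallery Break ends; Gallery Break is clear from here.
Park Hike starts after Harbour Stop ends; Harbour Stop is clear from here.
Market Lunch starts after Park Hike ends.

Aquarium Transfer & Cathedral Lunch, Aquarium Transfer & Old-Town Transfer, Cathedral Lunch & Old-Town Transfer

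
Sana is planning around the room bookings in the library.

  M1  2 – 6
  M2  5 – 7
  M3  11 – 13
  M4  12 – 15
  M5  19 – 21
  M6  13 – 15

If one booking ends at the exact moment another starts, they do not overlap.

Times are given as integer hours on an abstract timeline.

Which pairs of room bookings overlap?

Check each pair: they overlap iff neither finishes before the other starts.
Sorted by start: M1, M2, M3, M4, M6, M5.
M2 starts before M1 ends → M1 and M2 overlap.
M3 starts after M1 ends — done with M1.
M3 starts after M2 ends — done with M2.
M4 starts before M3 ends → M3 and M4 overlap.
M6 starts exactly when M3 ends (back-to-back, no overlap) — done with M3.
M6 starts before M4 ends → M4 and M6 overlap.
M5 starts after M4 ends.
M5 starts after M6 ends.

M1 & M2, M3 & M4, M4 & M6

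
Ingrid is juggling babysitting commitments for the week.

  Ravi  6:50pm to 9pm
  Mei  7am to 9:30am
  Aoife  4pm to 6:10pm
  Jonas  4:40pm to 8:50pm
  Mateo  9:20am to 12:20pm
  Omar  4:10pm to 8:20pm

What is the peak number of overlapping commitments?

3

Walk through starts and ends in time order (an end at T is processed before a start at T):
7am start Mei → 1
9:20am start Mateo → 2
9:30am end Mei → 1
12:20pm end Mateo → 0
4pm start Aoife → 1
4:10pm start Omar → 2
4:40pm start Jonas → 3
6:10pm end Aoife → 2
6:50pm start Ravi → 3
8:20pm end Omar → 2
8:50pm end Jonas → 1
9pm end Ravi → 0
Peak is 3, at 4:40pm (Aoife, Jonas, Omar).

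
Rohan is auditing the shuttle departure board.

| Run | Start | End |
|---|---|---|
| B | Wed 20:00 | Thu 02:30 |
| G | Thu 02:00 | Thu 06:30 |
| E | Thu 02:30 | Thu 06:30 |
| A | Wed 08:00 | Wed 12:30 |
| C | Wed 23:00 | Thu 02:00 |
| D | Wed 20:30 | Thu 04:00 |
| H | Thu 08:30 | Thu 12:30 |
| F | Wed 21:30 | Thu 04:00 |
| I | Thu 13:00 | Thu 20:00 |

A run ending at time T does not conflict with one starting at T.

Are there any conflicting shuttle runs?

Two intervals overlap when each starts before the other ends.
Sorted by start: A, B, D, F, C, G, E, H, I.
B starts after A ends; A is clear from here.
D starts before B ends → B and D overlap.
That's a conflict, so the schedule is not conflict-free.

Yes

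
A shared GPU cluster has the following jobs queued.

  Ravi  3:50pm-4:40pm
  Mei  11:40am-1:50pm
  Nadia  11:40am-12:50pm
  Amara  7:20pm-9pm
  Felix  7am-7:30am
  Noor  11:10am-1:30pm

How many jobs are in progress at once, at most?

3

Sweep the timeline, counting +1 at each start and −1 at each end (ends before starts at a tie):
7am start Felix → 1
7:30am end Felix → 0
11:10am start Noor → 1
11:40am start Mei → 2
11:40am start Nadia → 3
12:50pm end Nadia → 2
1:30pm end Noor → 1
1:50pm end Mei → 0
3:50pm start Ravi → 1
4:40pm end Ravi → 0
7:20pm start Amara → 1
9pm end Amara → 0
Peak is 3, at 11:40am (Mei, Nadia, Noor).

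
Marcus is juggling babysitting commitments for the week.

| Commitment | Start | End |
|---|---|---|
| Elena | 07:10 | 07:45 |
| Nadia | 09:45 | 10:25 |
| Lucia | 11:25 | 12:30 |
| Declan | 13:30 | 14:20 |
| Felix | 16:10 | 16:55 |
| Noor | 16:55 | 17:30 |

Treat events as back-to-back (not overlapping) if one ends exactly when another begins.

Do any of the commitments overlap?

Sorted by start: Elena, Nadia, Lucia, Declan, Felix, Noor.
Nadia starts after Elena ends, so Elena has no further overlaps.
Lucia starts after Nadia ends, so Nadia has no further overlaps.
Declan starts after Lucia ends, so Lucia has no further overlaps.
Felix starts after Declan ends, so Declan has no further overlaps.
Noor starts exactly when Felix ends (back-to-back, no overlap).
Every pair is clear; the schedule has no overlaps.

No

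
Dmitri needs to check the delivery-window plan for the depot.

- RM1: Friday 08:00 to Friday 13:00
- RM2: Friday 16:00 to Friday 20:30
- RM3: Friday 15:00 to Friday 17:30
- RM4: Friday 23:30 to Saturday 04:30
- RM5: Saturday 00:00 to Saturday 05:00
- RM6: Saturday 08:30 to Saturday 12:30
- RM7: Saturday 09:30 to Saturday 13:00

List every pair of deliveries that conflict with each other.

RM2 & RM3, RM4 & RM5, RM6 & RM7

Sorted by start: RM1, RM3, RM2, RM4, RM5, RM6, RM7.
RM3 starts after RM1 ends, so nothing later overlaps RM1 either.
RM2 starts before RM3 ends → RM3 and RM2 overlap.
RM4 starts after RM3 ends, so nothing later overlaps RM3 either.
RM4 starts after RM2 ends, so nothing later overlaps RM2 either.
RM5 starts before RM4 ends → RM4 and RM5 overlap.
RM6 starts after RM4 ends, so nothing later overlaps RM4 either.
RM6 starts after RM5 ends, so nothing later overlaps RM5 either.
RM7 starts before RM6 ends → RM6 and RM7 overlap.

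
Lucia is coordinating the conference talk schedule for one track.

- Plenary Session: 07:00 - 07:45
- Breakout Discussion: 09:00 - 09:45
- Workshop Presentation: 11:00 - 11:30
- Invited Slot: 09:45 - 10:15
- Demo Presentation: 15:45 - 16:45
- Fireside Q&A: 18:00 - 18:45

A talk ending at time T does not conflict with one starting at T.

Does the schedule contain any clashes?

No

Sorted by start: Plenary Session, Breakout Discussion, Invited Slot, Workshop Presentation, Demo Presentation, Fireside Q&A.
Breakout Discussion starts after Plenary Session ends, so nothing later overlaps Plenary Session either.
Invited Slot starts exactly when Breakout Discussion ends (back-to-back, no overlap), so nothing later overlaps Breakout Discussion either.
Workshop Presentation starts after Invited Slot ends, so nothing later overlaps Invited Slot either.
Demo Presentation starts after Workshop Presentation ends, so nothing later overlaps Workshop Presentation either.
Fireside Q&A starts after Demo Presentation ends.
Every pair is clear; the schedule has no overlaps.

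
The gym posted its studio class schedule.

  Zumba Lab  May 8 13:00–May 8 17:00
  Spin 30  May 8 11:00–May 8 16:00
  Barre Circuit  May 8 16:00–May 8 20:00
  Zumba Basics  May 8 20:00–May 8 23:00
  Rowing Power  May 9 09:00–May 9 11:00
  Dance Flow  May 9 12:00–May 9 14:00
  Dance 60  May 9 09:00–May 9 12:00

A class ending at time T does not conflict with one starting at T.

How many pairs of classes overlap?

3

Check each pair: they overlap iff neither finishes before the other starts.
Sorted by start: Spin 30, Zumba Lab, Barre Circuit, Zumba Basics, Rowing Power, Dance 60, Dance Flow.
Zumba Lab starts before Spin 30 ends → Spin 30 and Zumba Lab overlap.
Barre Circuit starts exactly when Spin 30 ends (back-to-back, no overlap), so nothing later overlaps Spin 30 either.
Barre Circuit starts before Zumba Lab ends → Zumba Lab and Barre Circuit overlap.
Zumba Basics starts after Zumba Lab ends, so nothing later overlaps Zumba Lab either.
Zumba Basics starts exactly when Barre Circuit ends (back-to-back, no overlap), so nothing later overlaps Barre Circuit either.
Rowing Power starts after Zumba Basics ends, so nothing later overlaps Zumba Basics either.
Dance 60 starts before Rowing Power ends → Rowing Power and Dance 60 overlap.
Dance Flow starts after Rowing Power ends.
Dance Flow starts exactly when Dance 60 ends (back-to-back, no overlap).
Overlapping pairs: Barre Circuit & Zumba Lab, Dance 60 & Rowing Power, Spin 30 & Zumba Lab — 3 in total.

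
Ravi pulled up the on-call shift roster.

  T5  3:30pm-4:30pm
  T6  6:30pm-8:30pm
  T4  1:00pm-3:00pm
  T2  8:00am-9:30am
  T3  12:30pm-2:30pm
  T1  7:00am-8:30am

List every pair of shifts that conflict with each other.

T1 & T2, T3 & T4

Two intervals overlap when each starts before the other ends.
Sorted by start: T1, T2, T3, T4, T5, T6.
T2 starts before T1 ends → T1 and T2 overlap.
T3 starts after T1 ends, so T1 has no further overlaps.
T3 starts after T2 ends, so T2 has no further overlaps.
T4 starts before T3 ends → T3 and T4 overlap.
T5 starts after T3 ends, so T3 has no further overlaps.
T5 starts after T4 ends, so T4 has no further overlaps.
T6 starts after T5 ends.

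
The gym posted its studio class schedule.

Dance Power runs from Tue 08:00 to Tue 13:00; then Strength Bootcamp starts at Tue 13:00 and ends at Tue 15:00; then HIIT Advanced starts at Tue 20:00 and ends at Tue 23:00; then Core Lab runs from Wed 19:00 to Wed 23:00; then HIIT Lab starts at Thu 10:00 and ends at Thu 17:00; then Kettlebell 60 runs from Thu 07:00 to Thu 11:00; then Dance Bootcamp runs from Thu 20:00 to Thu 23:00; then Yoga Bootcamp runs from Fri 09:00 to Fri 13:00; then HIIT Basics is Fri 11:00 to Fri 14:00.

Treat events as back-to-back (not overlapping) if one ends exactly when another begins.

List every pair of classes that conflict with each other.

Sorted by start: Dance Power, Strength Bootcamp, HIIT Advanced, Core Lab, Kettlebell 60, HIIT Lab, Dance Bootcamp, Yoga Bootcamp, HIIT Basics.
Strength Bootcamp starts exactly when Dance Power ends (back-to-back, no overlap); Dance Power is clear from here.
HIIT Advanced starts after Strength Bootcamp ends; Strength Bootcamp is clear from here.
Core Lab starts after HIIT Advanced ends; HIIT Advanced is clear from here.
Kettlebell 60 starts after Core Lab ends; Core Lab is clear from here.
HIIT Lab starts before Kettlebell 60 ends → Kettlebell 60 and HIIT Lab overlap.
Dance Bootcamp starts after Kettlebell 60 ends; Kettlebell 60 is clear from here.
Dance Bootcamp starts after HIIT Lab ends; HIIT Lab is clear from here.
Yoga Bootcamp starts after Dance Bootcamp ends; Dance Bootcamp is clear from here.
HIIT Basics starts before Yoga Bootcamp ends → Yoga Bootcamp and HIIT Basics overlap.

HIIT Basics & Yoga Bootcamp, HIIT Lab & Kettlebell 60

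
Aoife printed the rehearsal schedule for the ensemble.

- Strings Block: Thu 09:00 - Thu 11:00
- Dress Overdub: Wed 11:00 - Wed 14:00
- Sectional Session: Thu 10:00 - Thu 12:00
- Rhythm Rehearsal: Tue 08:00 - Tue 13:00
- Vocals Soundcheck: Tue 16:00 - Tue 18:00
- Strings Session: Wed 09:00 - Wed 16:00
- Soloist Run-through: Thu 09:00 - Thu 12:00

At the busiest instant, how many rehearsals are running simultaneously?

3

Sweep the timeline, counting +1 at each start and −1 at each end (ends before starts at a tie):
Tue 08:00 start Rhythm Rehearsal → 1
Tue 13:00 end Rhythm Rehearsal → 0
Tue 16:00 start Vocals Soundcheck → 1
Tue 18:00 end Vocals Soundcheck → 0
Wed 09:00 start Strings Session → 1
Wed 11:00 start Dress Overdub → 2
Wed 14:00 end Dress Overdub → 1
Wed 16:00 end Strings Session → 0
Thu 09:00 start Soloist Run-through → 1
Thu 09:00 start Strings Block → 2
Thu 10:00 start Sectional Session → 3
Thu 11:00 end Strings Block → 2
Thu 12:00 end Sectional Session → 1
Thu 12:00 end Soloist Run-through → 0
Peak is 3, at Thu 10:00 (Sectional Session, Soloist Run-through, Strings Block).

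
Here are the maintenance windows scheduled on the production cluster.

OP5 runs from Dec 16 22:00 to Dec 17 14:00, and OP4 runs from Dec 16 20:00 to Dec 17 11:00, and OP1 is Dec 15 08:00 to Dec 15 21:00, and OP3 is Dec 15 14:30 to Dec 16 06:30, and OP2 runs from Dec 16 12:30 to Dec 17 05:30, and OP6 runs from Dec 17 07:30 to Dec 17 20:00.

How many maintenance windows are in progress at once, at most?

Sweep the timeline, counting +1 at each start and −1 at each end (ends before starts at a tie):
Dec 15 08:00 start OP1 → 1
Dec 15 14:30 start OP3 → 2
Dec 15 21:00 end OP1 → 1
Dec 16 06:30 end OP3 → 0
Dec 16 12:30 start OP2 → 1
Dec 16 20:00 start OP4 → 2
Dec 16 22:00 start OP5 → 3
Dec 17 05:30 end OP2 → 2
Dec 17 07:30 start OP6 → 3
Dec 17 11:00 end OP4 → 2
Dec 17 14:00 end OP5 → 1
Dec 17 20:00 end OP6 → 0
Peak is 3, at Dec 16 22:00 (OP2, OP4, OP5).

3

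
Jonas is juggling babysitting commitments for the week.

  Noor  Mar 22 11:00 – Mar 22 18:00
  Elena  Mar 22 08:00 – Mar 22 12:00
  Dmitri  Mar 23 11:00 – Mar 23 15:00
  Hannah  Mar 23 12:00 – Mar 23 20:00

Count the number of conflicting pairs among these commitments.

Two intervals overlap when each starts before the other ends.
Sorted by start: Elena, Noor, Dmitri, Hannah.
Noor starts before Elena ends → Elena and Noor overlap.
Dmitri starts after Elena ends, so Elena has no further overlaps.
Dmitri starts after Noor ends, so Noor has no further overlaps.
Hannah starts before Dmitri ends → Dmitri and Hannah overlap.
Overlapping pairs: Dmitri & Hannah, Elena & Noor — 2 in total.

2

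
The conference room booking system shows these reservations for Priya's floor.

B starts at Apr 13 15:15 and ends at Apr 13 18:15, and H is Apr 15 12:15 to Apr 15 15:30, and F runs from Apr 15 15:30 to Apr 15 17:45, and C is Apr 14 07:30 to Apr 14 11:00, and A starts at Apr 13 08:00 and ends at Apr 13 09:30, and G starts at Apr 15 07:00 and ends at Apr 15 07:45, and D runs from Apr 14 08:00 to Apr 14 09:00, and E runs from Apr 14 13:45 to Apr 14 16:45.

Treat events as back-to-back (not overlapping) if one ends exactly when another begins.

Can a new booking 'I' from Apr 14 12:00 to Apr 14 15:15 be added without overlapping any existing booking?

No — it overlaps E

A: ends Apr 13 09:30 at or before I starts Apr 14 12:00 → clear.
B: ends Apr 13 18:15 at or before I starts Apr 14 12:00 → clear.
C: ends Apr 14 11:00 at or before I starts Apr 14 12:00 → clear.
D: ends Apr 14 09:00 at or before I starts Apr 14 12:00 → clear.
E: starts Apr 14 13:45 before I ends Apr 14 15:15, and ends Apr 14 16:45 after I starts Apr 14 12:00 → overlap.
G: starts Apr 15 07:00 at or after I ends Apr 14 15:15 → clear.
H: starts Apr 15 12:15 at or after I ends Apr 14 15:15 → clear.
F: starts Apr 15 15:30 at or after I ends Apr 14 15:15 → clear.
I overlaps E.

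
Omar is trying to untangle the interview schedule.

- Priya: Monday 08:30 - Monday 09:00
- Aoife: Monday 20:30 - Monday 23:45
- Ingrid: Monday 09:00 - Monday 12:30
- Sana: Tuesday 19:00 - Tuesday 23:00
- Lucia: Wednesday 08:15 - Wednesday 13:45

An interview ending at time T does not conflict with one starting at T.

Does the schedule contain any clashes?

Sorted by start: Priya, Ingrid, Aoife, Sana, Lucia.
Ingrid starts exactly when Priya ends (back-to-back, no overlap); Priya is clear from here.
Aoife starts after Ingrid ends; Ingrid is clear from here.
Sana starts after Aoife ends; Aoife is clear from here.
Lucia starts after Sana ends.
Every pair is clear; the schedule has no overlaps.

No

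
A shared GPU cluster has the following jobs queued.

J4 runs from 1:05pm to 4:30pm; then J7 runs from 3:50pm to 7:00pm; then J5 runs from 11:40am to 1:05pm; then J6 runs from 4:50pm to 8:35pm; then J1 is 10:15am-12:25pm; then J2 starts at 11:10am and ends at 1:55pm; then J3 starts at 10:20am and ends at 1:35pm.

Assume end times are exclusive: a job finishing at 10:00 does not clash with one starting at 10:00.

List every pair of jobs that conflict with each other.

J1 & J2, J1 & J3, J1 & J5, J2 & J3, J2 & J4, J2 & J5, J3 & J4, J3 & J5, J4 & J7, J6 & J7

Sorted by start: J1, J3, J2, J5, J4, J7, J6.
J3 starts before J1 ends → J1 and J3 overlap.
J2 starts before J1 ends → J1 and J2 overlap.
J5 starts before J1 ends → J1 and J5 overlap.
J4 starts after J1 ends, so J1 has no further overlaps.
J2 starts before J3 ends → J3 and J2 overlap.
J5 starts before J3 ends → J3 and J5 overlap.
J4 starts before J3 ends → J3 and J4 overlap.
J7 starts after J3 ends, so J3 has no further overlaps.
J5 starts before J2 ends → J2 and J5 overlap.
J4 starts before J2 ends → J2 and J4 overlap.
J7 starts after J2 ends, so J2 has no further overlaps.
J4 starts exactly when J5 ends (back-to-back, no overlap), so J5 has no further overlaps.
J7 starts before J4 ends → J4 and J7 overlap.
J6 starts after J4 ends.
J6 starts before J7 ends → J7 and J6 overlap.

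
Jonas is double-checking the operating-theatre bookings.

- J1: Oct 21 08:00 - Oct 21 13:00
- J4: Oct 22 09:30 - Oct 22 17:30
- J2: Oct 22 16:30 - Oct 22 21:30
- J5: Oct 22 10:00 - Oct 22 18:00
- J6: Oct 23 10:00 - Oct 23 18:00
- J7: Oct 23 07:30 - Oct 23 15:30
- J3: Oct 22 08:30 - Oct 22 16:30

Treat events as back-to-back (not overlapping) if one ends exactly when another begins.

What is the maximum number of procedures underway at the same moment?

Sweep the timeline, counting +1 at each start and −1 at each end (ends before starts at a tie):
Oct 21 08:00 start J1 → 1
Oct 21 13:00 end J1 → 0
Oct 22 08:30 start J3 → 1
Oct 22 09:30 start J4 → 2
Oct 22 10:00 start J5 → 3
Oct 22 16:30 end J3 → 2
Oct 22 16:30 start J2 → 3
Oct 22 17:30 end J4 → 2
Oct 22 18:00 end J5 → 1
Oct 22 21:30 end J2 → 0
Oct 23 07:30 start J7 → 1
Oct 23 10:00 start J6 → 2
Oct 23 15:30 end J7 → 1
Oct 23 18:00 end J6 → 0
Peak is 3, at Oct 22 10:00 (J3, J4, J5).

3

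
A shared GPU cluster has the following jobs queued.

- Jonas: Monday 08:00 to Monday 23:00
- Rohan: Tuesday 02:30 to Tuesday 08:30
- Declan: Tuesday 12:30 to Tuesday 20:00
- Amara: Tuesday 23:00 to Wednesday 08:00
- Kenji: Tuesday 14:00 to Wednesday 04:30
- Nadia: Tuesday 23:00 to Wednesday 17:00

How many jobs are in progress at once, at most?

3

Sort all start/end points and keep a running count:
Monday 08:00 start Jonas → 1
Monday 23:00 end Jonas → 0
Tuesday 02:30 start Rohan → 1
Tuesday 08:30 end Rohan → 0
Tuesday 12:30 start Declan → 1
Tuesday 14:00 start Kenji → 2
Tuesday 20:00 end Declan → 1
Tuesday 23:00 start Amara → 2
Tuesday 23:00 start Nadia → 3
Wednesday 04:30 end Kenji → 2
Wednesday 08:00 end Amara → 1
Wednesday 17:00 end Nadia → 0
Peak is 3, at Tuesday 23:00 (Amara, Kenji, Nadia).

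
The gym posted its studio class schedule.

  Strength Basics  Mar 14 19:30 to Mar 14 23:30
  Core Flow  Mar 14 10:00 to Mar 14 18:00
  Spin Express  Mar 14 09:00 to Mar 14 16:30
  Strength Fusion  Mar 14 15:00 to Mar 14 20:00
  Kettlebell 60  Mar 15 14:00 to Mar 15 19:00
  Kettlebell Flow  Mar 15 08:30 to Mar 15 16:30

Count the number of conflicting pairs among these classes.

5

Sorted by start: Spin Express, Core Flow, Strength Fusion, Strength Basics, Kettlebell Flow, Kettlebell 60.
Core Flow starts before Spin Express ends → Spin Express and Core Flow overlap.
Strength Fusion starts before Spin Express ends → Spin Express and Strength Fusion overlap.
Strength Basics starts after Spin Express ends, so nothing later overlaps Spin Express either.
Strength Fusion starts before Core Flow ends → Core Flow and Strength Fusion overlap.
Strength Basics starts after Core Flow ends, so nothing later overlaps Core Flow either.
Strength Basics starts before Strength Fusion ends → Strength Fusion and Strength Basics overlap.
Kettlebell Flow starts after Strength Fusion ends, so nothing later overlaps Strength Fusion either.
Kettlebell Flow starts after Strength Basics ends, so nothing later overlaps Strength Basics either.
Kettlebell 60 starts before Kettlebell Flow ends → Kettlebell Flow and Kettlebell 60 overlap.
Overlapping pairs: Core Flow & Spin Express, Core Flow & Strength Fusion, Kettlebell 60 & Kettlebell Flow, Spin Express & Strength Fusion, Strength Basics & Strength Fusion — 5 in total.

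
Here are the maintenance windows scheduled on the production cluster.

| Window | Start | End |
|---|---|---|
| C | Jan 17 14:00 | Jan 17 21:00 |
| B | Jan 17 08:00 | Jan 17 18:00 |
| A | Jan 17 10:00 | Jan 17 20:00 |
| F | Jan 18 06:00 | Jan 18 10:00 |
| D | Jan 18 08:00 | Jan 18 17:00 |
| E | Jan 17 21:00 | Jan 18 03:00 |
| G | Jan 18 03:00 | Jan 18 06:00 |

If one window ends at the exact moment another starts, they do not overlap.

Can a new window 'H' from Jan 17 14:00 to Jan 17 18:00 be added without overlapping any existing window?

No — it overlaps A, B, C

B: starts Jan 17 08:00 before H ends Jan 17 18:00, and ends Jan 17 18:00 after H starts Jan 17 14:00 → overlap.
A: starts Jan 17 10:00 before H ends Jan 17 18:00, and ends Jan 17 20:00 after H starts Jan 17 14:00 → overlap.
C: starts Jan 17 14:00 before H ends Jan 17 18:00, and ends Jan 17 21:00 after H starts Jan 17 14:00 → overlap.
E: starts Jan 17 21:00 at or after H ends Jan 17 18:00 → clear.
G: starts Jan 18 03:00 at or after H ends Jan 17 18:00 → clear.
F: starts Jan 18 06:00 at or after H ends Jan 17 18:00 → clear.
D: starts Jan 18 08:00 at or after H ends Jan 17 18:00 → clear.
H overlaps A, B, C.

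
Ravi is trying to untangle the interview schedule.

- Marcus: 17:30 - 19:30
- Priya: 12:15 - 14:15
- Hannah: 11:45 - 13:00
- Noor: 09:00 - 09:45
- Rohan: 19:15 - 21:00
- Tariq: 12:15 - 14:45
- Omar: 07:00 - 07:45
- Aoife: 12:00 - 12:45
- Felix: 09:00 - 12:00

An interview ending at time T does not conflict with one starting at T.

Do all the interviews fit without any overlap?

No

Check each pair: they overlap iff neither finishes before the other starts.
Sorted by start: Omar, Noor, Felix, Hannah, Aoife, Priya, Tariq, Marcus, Rohan.
Noor starts after Omar ends — done with Omar.
Felix starts before Noor ends → Noor and Felix overlap.
That's a conflict, so the schedule is not conflict-free.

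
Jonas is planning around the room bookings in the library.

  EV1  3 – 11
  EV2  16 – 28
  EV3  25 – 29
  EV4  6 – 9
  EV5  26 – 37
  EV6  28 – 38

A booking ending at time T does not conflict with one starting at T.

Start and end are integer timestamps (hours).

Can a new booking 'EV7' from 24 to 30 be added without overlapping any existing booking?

EV1: ends 11 at or before EV7 starts 24 → clear.
EV4: ends 9 at or before EV7 starts 24 → clear.
EV2: starts 16 before EV7 ends 30, and ends 28 after EV7 starts 24 → overlap.
EV3: starts 25 before EV7 ends 30, and ends 29 after EV7 starts 24 → overlap.
EV5: starts 26 before EV7 ends 30, and ends 37 after EV7 starts 24 → overlap.
EV6: starts 28 before EV7 ends 30, and ends 38 after EV7 starts 24 → overlap.
EV7 overlaps EV2, EV3, EV5, EV6.

No — it overlaps EV2, EV3, EV5, EV6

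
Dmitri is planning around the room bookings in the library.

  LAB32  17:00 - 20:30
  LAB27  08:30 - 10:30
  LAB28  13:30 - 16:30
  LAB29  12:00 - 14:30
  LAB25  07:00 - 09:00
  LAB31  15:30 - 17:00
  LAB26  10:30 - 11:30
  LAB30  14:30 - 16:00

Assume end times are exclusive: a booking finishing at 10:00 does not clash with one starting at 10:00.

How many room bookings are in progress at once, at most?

3

Walk through starts and ends in time order (an end at T is processed before a start at T):
07:00 start LAB25 → 1
08:30 start LAB27 → 2
09:00 end LAB25 → 1
10:30 end LAB27 → 0
10:30 start LAB26 → 1
11:30 end LAB26 → 0
12:00 start LAB29 → 1
13:30 start LAB28 → 2
14:30 end LAB29 → 1
14:30 start LAB30 → 2
15:30 start LAB31 → 3
16:00 end LAB30 → 2
16:30 end LAB28 → 1
17:00 end LAB31 → 0
17:00 start LAB32 → 1
20:30 end LAB32 → 0
Peak is 3, at 15:30 (LAB28, LAB30, LAB31).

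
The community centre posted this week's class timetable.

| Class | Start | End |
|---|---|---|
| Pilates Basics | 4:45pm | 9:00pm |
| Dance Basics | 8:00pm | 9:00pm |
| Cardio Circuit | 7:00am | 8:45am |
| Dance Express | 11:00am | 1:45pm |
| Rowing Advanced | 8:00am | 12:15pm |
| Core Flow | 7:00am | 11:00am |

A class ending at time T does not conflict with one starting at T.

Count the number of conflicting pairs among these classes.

5

Sorted by start: Cardio Circuit, Core Flow, Rowing Advanced, Dance Express, Pilates Basics, Dance Basics.
Core Flow starts before Cardio Circuit ends → Cardio Circuit and Core Flow overlap.
Rowing Advanced starts before Cardio Circuit ends → Cardio Circuit and Rowing Advanced overlap.
Dance Express starts after Cardio Circuit ends, so Cardio Circuit has no further overlaps.
Rowing Advanced starts before Core Flow ends → Core Flow and Rowing Advanced overlap.
Dance Express starts exactly when Core Flow ends (back-to-back, no overlap), so Core Flow has no further overlaps.
Dance Express starts before Rowing Advanced ends → Rowing Advanced and Dance Express overlap.
Pilates Basics starts after Rowing Advanced ends, so Rowing Advanced has no further overlaps.
Pilates Basics starts after Dance Express ends, so Dance Express has no further overlaps.
Dance Basics starts before Pilates Basics ends → Pilates Basics and Dance Basics overlap.
Overlapping pairs: Cardio Circuit & Core Flow, Cardio Circuit & Rowing Advanced, Core Flow & Rowing Advanced, Dance Basics & Pilates Basics, Dance Express & Rowing Advanced — 5 in total.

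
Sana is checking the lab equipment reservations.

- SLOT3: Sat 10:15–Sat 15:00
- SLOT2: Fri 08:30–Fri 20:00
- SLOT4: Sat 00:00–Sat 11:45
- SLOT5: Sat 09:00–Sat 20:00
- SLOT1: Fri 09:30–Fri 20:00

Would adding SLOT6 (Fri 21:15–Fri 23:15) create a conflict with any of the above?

SLOT2: ends Fri 20:00 at or before SLOT6 starts Fri 21:15 → clear.
SLOT1: ends Fri 20:00 at or before SLOT6 starts Fri 21:15 → clear.
SLOT4: starts Sat 00:00 at or after SLOT6 ends Fri 23:15 → clear.
SLOT5: starts Sat 09:00 at or after SLOT6 ends Fri 23:15 → clear.
SLOT3: starts Sat 10:15 at or after SLOT6 ends Fri 23:15 → clear.

No — it doesn't clash with anything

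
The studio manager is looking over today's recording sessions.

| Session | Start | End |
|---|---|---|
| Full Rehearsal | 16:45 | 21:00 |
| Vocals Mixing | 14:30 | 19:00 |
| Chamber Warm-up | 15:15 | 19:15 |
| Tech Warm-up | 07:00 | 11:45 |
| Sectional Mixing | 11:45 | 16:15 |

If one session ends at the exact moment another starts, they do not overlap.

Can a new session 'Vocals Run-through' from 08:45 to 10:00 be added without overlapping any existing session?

Tech Warm-up: starts 07:00 before Vocals Run-through ends 10:00, and ends 11:45 after Vocals Run-through starts 08:45 → overlap.
Sectional Mixing: starts 11:45 at or after Vocals Run-through ends 10:00 → clear.
Vocals Mixing: starts 14:30 at or after Vocals Run-through ends 10:00 → clear.
Chamber Warm-up: starts 15:15 at or after Vocals Run-through ends 10:00 → clear.
Full Rehearsal: starts 16:45 at or after Vocals Run-through ends 10:00 → clear.
Vocals Run-through overlaps Tech Warm-up.

No — it overlaps Tech Warm-up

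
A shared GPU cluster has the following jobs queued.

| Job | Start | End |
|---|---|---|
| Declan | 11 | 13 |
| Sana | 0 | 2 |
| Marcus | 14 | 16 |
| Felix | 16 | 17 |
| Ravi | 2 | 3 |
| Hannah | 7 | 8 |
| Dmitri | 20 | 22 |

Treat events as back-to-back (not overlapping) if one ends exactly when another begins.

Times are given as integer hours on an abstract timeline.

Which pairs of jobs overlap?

none

Two intervals overlap when each starts before the other ends.
Sorted by start: Sana, Ravi, Hannah, Declan, Marcus, Felix, Dmitri.
Ravi starts exactly when Sana ends (back-to-back, no overlap), so nothing later overlaps Sana either.
Hannah starts after Ravi ends, so nothing later overlaps Ravi either.
Declan starts after Hannah ends, so nothing later overlaps Hannah either.
Marcus starts after Declan ends, so nothing later overlaps Declan either.
Felix starts exactly when Marcus ends (back-to-back, no overlap), so nothing later overlaps Marcus either.
Dmitri starts after Felix ends.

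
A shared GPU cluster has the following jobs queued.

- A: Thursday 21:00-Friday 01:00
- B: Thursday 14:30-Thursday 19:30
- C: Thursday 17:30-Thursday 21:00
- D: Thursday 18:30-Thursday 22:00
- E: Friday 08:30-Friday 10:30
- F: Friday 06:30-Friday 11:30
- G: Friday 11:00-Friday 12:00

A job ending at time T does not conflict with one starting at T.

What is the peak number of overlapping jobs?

3

Sweep the timeline, counting +1 at each start and −1 at each end (ends before starts at a tie):
Thursday 14:30 start B → 1
Thursday 17:30 start C → 2
Thursday 18:30 start D → 3
Thursday 19:30 end B → 2
Thursday 21:00 end C → 1
Thursday 21:00 start A → 2
Thursday 22:00 end D → 1
Friday 01:00 end A → 0
Friday 06:30 start F → 1
Friday 08:30 start E → 2
Friday 10:30 end E → 1
Friday 11:00 start G → 2
Friday 11:30 end F → 1
Friday 12:00 end G → 0
Peak is 3, at Thursday 18:30 (B, C, D).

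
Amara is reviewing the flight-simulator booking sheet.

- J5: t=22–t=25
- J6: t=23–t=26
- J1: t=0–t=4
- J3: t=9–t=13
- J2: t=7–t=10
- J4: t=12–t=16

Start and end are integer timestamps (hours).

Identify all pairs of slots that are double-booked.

Two intervals overlap when each starts before the other ends.
Sorted by start: J1, J2, J3, J4, J5, J6.
J2 starts after J1 ends — done with J1.
J3 starts before J2 ends → J2 and J3 overlap.
J4 starts after J2 ends — done with J2.
J4 starts before J3 ends → J3 and J4 overlap.
J5 starts after J3 ends — done with J3.
J5 starts after J4 ends — done with J4.
J6 starts before J5 ends → J5 and J6 overlap.

J2 & J3, J3 & J4, J5 & J6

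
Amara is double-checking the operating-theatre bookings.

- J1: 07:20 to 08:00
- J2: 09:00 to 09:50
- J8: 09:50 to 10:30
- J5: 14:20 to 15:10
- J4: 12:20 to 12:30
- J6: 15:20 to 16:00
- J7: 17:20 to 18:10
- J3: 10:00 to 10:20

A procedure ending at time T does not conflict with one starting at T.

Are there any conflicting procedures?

Two intervals overlap when each starts before the other ends.
Sorted by start: J1, J2, J8, J3, J4, J5, J6, J7.
J2 starts after J1 ends, so J1 has no further overlaps.
J8 starts exactly when J2 ends (back-to-back, no overlap), so J2 has no further overlaps.
J3 starts before J8 ends → J8 and J3 overlap.
That's a conflict, so the schedule is not conflict-free.

Yes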